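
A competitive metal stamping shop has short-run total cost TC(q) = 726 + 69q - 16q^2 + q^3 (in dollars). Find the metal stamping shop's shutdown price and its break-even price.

Shutdown price = $5; break-even price = $80

AVC = 69 - 16q + q^2; minimized at q = 8, giving min AVC = $5. That is the shutdown price.
ATC = 726/q + 69 - 16q + q^2. Setting dATC/dq = −726/q^2 − 16 + 2q = 0 gives q = 11 (since 2·11^3 − 16·11^2 = 726).
min ATC = 726/11 + 69 − 16·11 + 11^2 = $80. That is the break-even price.
Between these two prices the firm operates at a loss; above $80 it earns a profit.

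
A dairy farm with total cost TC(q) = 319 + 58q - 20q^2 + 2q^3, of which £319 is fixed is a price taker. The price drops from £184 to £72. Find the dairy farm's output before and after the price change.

Output falls from 9 to 7

AVC = 58 - 20q + 2q^2, minimized at q = 5 where min AVC = £8. MC = 58 - 40q + 6q^2.
At P = £184 ≥ min AVC, set P = MC on the rising branch: q = 9.
At P = £72 ≥ min AVC, set P = MC: q = 7. The firm stays open but cuts output.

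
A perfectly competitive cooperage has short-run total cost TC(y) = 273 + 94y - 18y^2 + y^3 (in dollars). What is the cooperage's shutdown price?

Short-run supply begins at min AVC. From VC = 94y - 18y^2 + y^3, AVC = 94 - 18y + y^2.
dAVC/dy = -18 + 2y = 0 gives y = 9. min AVC = 94 - 18·9 + 9^2 = 13.
For P < $13 the firm produces nothing.

$13 per unit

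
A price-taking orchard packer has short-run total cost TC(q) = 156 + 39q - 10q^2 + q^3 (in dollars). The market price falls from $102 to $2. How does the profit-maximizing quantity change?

Output falls from 9 to 0 (the firm shuts down)

MC = 39 - 20q + 3q^2; the shutdown threshold is min AVC = $14 (at q = 5).
With P = $102 above the shutdown price, P = MC gives q = 9.
At P = $2 < min AVC = $14, price no longer covers variable cost at any output, so the firm shuts down: q = 0.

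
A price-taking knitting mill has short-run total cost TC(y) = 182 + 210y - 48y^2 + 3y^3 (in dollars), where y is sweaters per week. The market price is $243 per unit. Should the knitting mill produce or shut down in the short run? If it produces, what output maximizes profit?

Strip out fixed cost: VC = 210y - 48y^2 + 3y^3. Then AVC = 210 - 48y + 3y^2 and MC = 210 - 96y + 9y^2.
AVC is minimized where dAVC/dy = -48 + 6y = 0, at y = 8; min AVC = 210 - 48·8 + 3·8^2 = $18.
Since P = $243 ≥ min AVC = $18, price covers variable cost and the firm should produce.
Set P = MC: 243 = 210 - 96y + 9y^2 → -33 - 96y + 9y^2 = 0. The roots are y = -1/3 and y = 11; the profit-maximizing output is on the rising part of MC, so y* = 11.
Check: AVC at y = 11 is $45 ≤ P, so revenue covers variable cost.
Profit = P·y − TC = 243·11 − 677 = $1996.

Produce at y = 11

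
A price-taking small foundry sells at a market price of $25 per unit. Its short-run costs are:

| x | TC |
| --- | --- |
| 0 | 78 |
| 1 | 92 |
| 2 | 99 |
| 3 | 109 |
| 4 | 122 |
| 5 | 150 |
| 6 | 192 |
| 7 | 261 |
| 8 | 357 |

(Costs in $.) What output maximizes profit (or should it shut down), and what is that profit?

x = 4; profit = -$22

Compute π = P·x − TC at each output: x=0: -78; x=1: -67; x=2: -49; x=3: -34; x=4: -22; x=5: -25; x=6: -42; x=7: -86; x=8: -157.
Profit is maximized at x = 4. AVC there is 44/4 = $11 ≤ P, so producing beats shutting down (which would give -$78).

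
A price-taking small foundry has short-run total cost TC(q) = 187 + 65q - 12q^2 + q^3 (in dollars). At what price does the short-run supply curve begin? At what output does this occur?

The firm shuts down when price falls below the minimum of average variable cost. AVC = VC/q = 65 - 12q + q^2.
dAVC/dq = -12 + 2q = 0 gives q = 6. min AVC = 65 - 12·6 + 6^2 = 29.
The firm shuts down for any P below $29.

$29 per unit, at q = 6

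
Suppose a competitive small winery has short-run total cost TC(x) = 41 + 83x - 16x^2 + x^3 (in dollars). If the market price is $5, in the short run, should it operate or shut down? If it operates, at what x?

Shut down

Strip out fixed cost: VC = 83x - 16x^2 + x^3. Then AVC = 83 - 16x + x^2 and MC = 83 - 32x + 3x^2.
The AVC parabola has its vertex at x = 16/2 = 8, where AVC = 83 - 16·8 + 8^2 = $19.
With P < min AVC ($5 < $19), every unit sold adds to the loss.
Shutting down limits the loss to fixed cost, $41.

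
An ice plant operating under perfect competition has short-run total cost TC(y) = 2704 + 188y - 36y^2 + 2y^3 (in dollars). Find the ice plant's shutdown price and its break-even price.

Shutdown price = $26; break-even price = $266

AVC = 188 - 36y + 2y^2; minimized at y = 9, giving min AVC = $26. That is the shutdown price.
ATC = 2704/y + 188 - 36y + 2y^2. Setting dATC/dy = −2704/y^2 − 36 + 4y = 0 gives y = 13 (since 4·13^3 − 36·13^2 = 2704).
min ATC = 2704/13 + 188 − 36·13 + 2·13^2 = $266. That is the break-even price.
For $26 ≤ P < $266 the firm produces at a loss; below $26 it shuts down.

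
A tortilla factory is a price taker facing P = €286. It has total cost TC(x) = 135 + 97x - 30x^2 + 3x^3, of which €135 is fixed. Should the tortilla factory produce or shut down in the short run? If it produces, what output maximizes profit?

Strip out fixed cost: VC = 97x - 30x^2 + 3x^3. Then AVC = 97 - 30x + 3x^2 and MC = 97 - 60x + 9x^2.
AVC hits its minimum where MC = AVC, at x = 5, giving min AVC = 97 - 30·5 + 3·5^2 = €22.
P = €286 exceeds min AVC = €22, so the firm stays open.
P = MC gives -189 - 60x + 9x^2 = 0, with roots -7/3 and 9. Take the larger (rising MC): x* = 9.
Check: AVC at x = 9 is €70 ≤ P, so revenue covers variable cost.
Profit = P·x − TC = 286·9 − 765 = €1809.

Produce at x = 9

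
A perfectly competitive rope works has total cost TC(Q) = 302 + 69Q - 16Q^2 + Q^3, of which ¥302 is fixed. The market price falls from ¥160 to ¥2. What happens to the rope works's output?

MC = 69 - 32Q + 3Q^2; the shutdown threshold is min AVC = ¥5 (at Q = 8).
At P = ¥160 ≥ min AVC, set P = MC on the rising branch: Q = 13.
At P = ¥2 < min AVC = ¥5, price no longer covers variable cost at any output, so the firm shuts down: Q = 0.

Output falls from 13 to 0 (the firm shuts down)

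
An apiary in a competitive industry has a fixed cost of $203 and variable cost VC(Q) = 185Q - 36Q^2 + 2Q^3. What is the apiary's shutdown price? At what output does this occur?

$23 per unit, at Q = 9

The shutdown price is the minimum of AVC. VC = 185Q - 36Q^2 + 2Q^3, so AVC = 185 - 36Q + 2Q^2.
At the minimum of AVC, MC = AVC. MC = 185 - 72Q + 6Q^2; setting MC = AVC gives 4Q^2 - 36Q = 0, so Q = 9. min AVC = 23.
So the shutdown price is $23.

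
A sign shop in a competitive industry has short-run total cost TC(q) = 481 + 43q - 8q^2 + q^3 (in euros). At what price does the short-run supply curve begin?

€27 per unit

The firm shuts down when price falls below the minimum of average variable cost. AVC = VC/q = 43 - 8q + q^2.
dAVC/dq = -8 + 2q = 0 gives q = 4. min AVC = 43 - 8·4 + 4^2 = 27.
The firm shuts down for any P below €27.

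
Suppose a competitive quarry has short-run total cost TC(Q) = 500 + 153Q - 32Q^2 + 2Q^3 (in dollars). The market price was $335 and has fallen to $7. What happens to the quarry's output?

Output falls from 13 to 0 (the firm shuts down)

AVC = 153 - 32Q + 2Q^2, minimized at Q = 8 where min AVC = $25. MC = 153 - 64Q + 6Q^2.
With P = $335 above the shutdown price, P = MC gives Q = 13.
At P = $7 < min AVC = $25, price no longer covers variable cost at any output, so the firm shuts down: Q = 0.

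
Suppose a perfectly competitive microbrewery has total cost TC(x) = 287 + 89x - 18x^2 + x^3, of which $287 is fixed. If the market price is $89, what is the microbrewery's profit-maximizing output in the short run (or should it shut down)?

Variable cost is VC = 89x - 18x^2 + x^3, so AVC = VC/x = 89 - 18x + x^2 and MC = dTC/dx = 89 - 36x + 3x^2.
AVC is minimized where dAVC/dx = -18 + 2x = 0, at x = 9; min AVC = 89 - 18·9 + 9^2 = $8.
P = $89 exceeds min AVC = $8, so the firm stays open.
P = MC gives -36x + 3x^2 = 0, with roots 0 and 12. Take the larger (rising MC): x* = 12.
Check: AVC at x = 12 is $17 ≤ P, so revenue covers variable cost.
Profit = P·x − TC = 89·12 − 491 = $577.

Produce at x = 12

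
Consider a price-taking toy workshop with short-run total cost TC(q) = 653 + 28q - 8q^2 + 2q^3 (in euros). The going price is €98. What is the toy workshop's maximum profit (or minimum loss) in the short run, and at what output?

Profit = -€353 at q = 5

AVC = 28 - 8q + 2q^2; min AVC = €20 at q = 2. Since P = €98 ≥ min AVC, the firm produces.
MC = 28 - 16q + 6q^2. Setting P = MC and taking the root on the rising branch gives q* = 5.
TR = 98·5 = 490. TC = 653 + 190 = 843. Profit = 490 − 843 = -€353.
That loss of €353 beats the €653 the firm would lose by shutting down; producing recovers €300 of fixed cost.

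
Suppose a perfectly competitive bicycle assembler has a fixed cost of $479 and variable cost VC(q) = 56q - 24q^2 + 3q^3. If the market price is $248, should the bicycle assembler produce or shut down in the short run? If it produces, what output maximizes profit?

Produce at q = 8

Strip out fixed cost: VC = 56q - 24q^2 + 3q^3. Then AVC = 56 - 24q + 3q^2 and MC = 56 - 48q + 9q^2.
The AVC parabola has its vertex at q = 24/6 = 4, where AVC = 56 - 24·4 + 3·4^2 = $8.
Because $248 ≥ $8, revenue can cover variable cost; the firm operates.
Set P = MC: 248 = 56 - 48q + 9q^2 → -192 - 48q + 9q^2 = 0. The roots are q = -8/3 and q = 8; the profit-maximizing output is on the rising part of MC, so q* = 8.
Check: AVC at q = 8 is $56 ≤ P, so revenue covers variable cost.
Profit = P·q − TC = 248·8 − 927 = $1057.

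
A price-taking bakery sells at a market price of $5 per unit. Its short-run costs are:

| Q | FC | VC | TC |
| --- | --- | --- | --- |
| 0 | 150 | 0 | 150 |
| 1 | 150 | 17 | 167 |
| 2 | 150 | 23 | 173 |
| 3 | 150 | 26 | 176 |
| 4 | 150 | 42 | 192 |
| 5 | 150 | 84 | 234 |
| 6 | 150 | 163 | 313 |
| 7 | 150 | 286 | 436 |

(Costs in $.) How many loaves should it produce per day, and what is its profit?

Q = 0 (shut down); profit = -$150

Profit at each row (π = 5Q − TC): Q=0: -150; Q=1: -162; Q=2: -163; Q=3: -161; Q=4: -172; Q=5: -209; Q=6: -283; Q=7: -401.
Profit is highest at Q = 0. Equivalently, the lowest AVC in the table is 26/3 ≈ $8.67 at Q = 3, and P = $5 falls below it — price never covers variable cost, so the firm shuts down and loses only its fixed cost.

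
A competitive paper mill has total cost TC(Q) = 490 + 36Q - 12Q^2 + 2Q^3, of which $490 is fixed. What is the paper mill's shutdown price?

The shutdown price is the minimum of AVC. VC = 36Q - 12Q^2 + 2Q^3, so AVC = 36 - 12Q + 2Q^2.
At the minimum of AVC, MC = AVC. MC = 36 - 24Q + 6Q^2; setting MC = AVC gives 4Q^2 - 12Q = 0, so Q = 3. min AVC = 18.
For P < $18 the firm produces nothing.

$18 per unit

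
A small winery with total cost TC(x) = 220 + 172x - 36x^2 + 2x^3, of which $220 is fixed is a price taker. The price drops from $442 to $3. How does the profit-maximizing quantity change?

Output falls from 15 to 0 (the firm shuts down)

MC = 172 - 72x + 6x^2; the shutdown threshold is min AVC = $10 (at x = 9).
With P = $442 above the shutdown price, P = MC gives x = 15.
At P = $3 < min AVC = $10, price no longer covers variable cost at any output, so the firm shuts down: x = 0.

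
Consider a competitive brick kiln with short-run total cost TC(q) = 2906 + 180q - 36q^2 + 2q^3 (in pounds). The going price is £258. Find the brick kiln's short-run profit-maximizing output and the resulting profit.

AVC = 180 - 36q + 2q^2; min AVC = £18 at q = 9. Since P = £258 ≥ min AVC, the firm produces.
MC = 180 - 72q + 6q^2. Setting P = MC and taking the root on the rising branch gives q* = 13.
TR = 258·13 = 3354. TC = 2906 + 650 = 3556. Profit = 3354 − 3556 = -£202.
By producing, the firm covers all variable cost plus £2704 of fixed cost; shutting down would lose the full £2906.

Profit = -£202 at q = 13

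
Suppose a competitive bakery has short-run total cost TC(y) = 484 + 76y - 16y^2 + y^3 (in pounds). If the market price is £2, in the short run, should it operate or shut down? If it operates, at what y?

Variable cost is VC = 76y - 16y^2 + y^3, so AVC = VC/y = 76 - 16y + y^2 and MC = dTC/dy = 76 - 32y + 3y^2.
AVC is minimized where dAVC/dy = -16 + 2y = 0, at y = 8; min AVC = 76 - 16·8 + 8^2 = £12.
With P < min AVC (£2 < £12), every unit sold adds to the loss.
Best response: produce nothing and absorb the £484 fixed cost.

Shut down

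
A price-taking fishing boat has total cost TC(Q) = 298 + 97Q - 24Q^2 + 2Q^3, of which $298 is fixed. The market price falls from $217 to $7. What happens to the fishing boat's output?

Output falls from 10 to 0 (the firm shuts down)

MC = 97 - 48Q + 6Q^2; the shutdown threshold is min AVC = $25 (at Q = 6).
With P = $217 above the shutdown price, P = MC gives Q = 10.
At P = $7 < min AVC = $25, price no longer covers variable cost at any output, so the firm shuts down: Q = 0.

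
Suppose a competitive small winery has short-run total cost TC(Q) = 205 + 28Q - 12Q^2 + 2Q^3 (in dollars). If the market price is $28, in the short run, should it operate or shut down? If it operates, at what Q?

Produce at Q = 4

Strip out fixed cost: VC = 28Q - 12Q^2 + 2Q^3. Then AVC = 28 - 12Q + 2Q^2 and MC = 28 - 24Q + 6Q^2.
AVC hits its minimum where MC = AVC, at Q = 3, giving min AVC = 28 - 12·3 + 2·3^2 = $10.
Because $28 ≥ $10, revenue can cover variable cost; the firm operates.
Set P = MC: 28 = 28 - 24Q + 6Q^2 → -24Q + 6Q^2 = 0. The roots are Q = 0 and Q = 4; the profit-maximizing output is on the rising part of MC, so Q* = 4.
Check: AVC at Q = 4 is $12 ≤ P, so revenue covers variable cost.
Profit = P·Q − TC = 28·4 − 253 = -$141, a loss, but smaller than the $205 fixed cost the firm would lose by shutting down.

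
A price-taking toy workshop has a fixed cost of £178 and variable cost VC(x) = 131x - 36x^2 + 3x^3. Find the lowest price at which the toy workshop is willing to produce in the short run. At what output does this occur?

£23 per unit, at x = 6

The shutdown price is the minimum of AVC. VC = 131x - 36x^2 + 3x^3, so AVC = 131 - 36x + 3x^2.
dAVC/dx = -36 + 6x = 0 gives x = 6. min AVC = 131 - 36·6 + 3·6^2 = 23.
For P < £23 the firm produces nothing.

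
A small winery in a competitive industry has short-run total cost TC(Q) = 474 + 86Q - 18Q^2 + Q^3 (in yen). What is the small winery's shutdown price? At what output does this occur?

Short-run supply begins at min AVC. From VC = 86Q - 18Q^2 + Q^3, AVC = 86 - 18Q + Q^2.
At the minimum of AVC, MC = AVC. MC = 86 - 36Q + 3Q^2; setting MC = AVC gives 2Q^2 - 18Q = 0, so Q = 9. min AVC = 5.
So the shutdown price is ¥5.

¥5 per unit, at Q = 9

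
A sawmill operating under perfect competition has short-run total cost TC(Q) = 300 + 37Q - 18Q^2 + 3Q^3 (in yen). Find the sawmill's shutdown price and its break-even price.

AVC = 37 - 18Q + 3Q^2; minimized at Q = 3, giving min AVC = ¥10. That is the shutdown price.
ATC = 300/Q + 37 - 18Q + 3Q^2. Setting dATC/dQ = −300/Q^2 − 18 + 6Q = 0 gives Q = 5 (since 6·5^3 − 18·5^2 = 300).
min ATC = 300/5 + 37 − 18·5 + 3·5^2 = ¥82. That is the break-even price.
Between these two prices the firm operates at a loss; above ¥82 it earns a profit.

Shutdown price = ¥10; break-even price = ¥82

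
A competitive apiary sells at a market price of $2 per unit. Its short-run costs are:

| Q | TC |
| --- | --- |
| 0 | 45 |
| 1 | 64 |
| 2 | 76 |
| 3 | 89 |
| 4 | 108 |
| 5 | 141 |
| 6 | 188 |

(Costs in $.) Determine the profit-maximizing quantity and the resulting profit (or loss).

Q = 0 (shut down); profit = -$45

Tabulate TR − TC: Q=0: -45; Q=1: -62; Q=2: -72; Q=3: -83; Q=4: -100; Q=5: -131; Q=6: -176.
Profit is highest at Q = 0. Equivalently, the lowest AVC in the table is 44/3 ≈ $14.67 at Q = 3, and P = $2 falls below it — price never covers variable cost, so the firm shuts down and loses only its fixed cost.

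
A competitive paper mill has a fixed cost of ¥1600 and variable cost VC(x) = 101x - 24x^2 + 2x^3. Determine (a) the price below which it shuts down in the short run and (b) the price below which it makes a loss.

Shutdown price = ¥29; break-even price = ¥221

AVC = 101 - 24x + 2x^2; minimized at x = 6, giving min AVC = ¥29. That is the shutdown price.
ATC = 1600/x + 101 - 24x + 2x^2. Setting dATC/dx = −1600/x^2 − 24 + 4x = 0 gives x = 10 (since 4·10^3 − 24·10^2 = 1600).
min ATC = 1600/10 + 101 − 24·10 + 2·10^2 = ¥221. That is the break-even price.
Between these two prices the firm operates at a loss; above ¥221 it earns a profit.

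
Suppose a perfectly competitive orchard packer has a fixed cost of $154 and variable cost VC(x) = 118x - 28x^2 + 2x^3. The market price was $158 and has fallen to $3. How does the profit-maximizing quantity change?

Output falls from 10 to 0 (the firm shuts down)

MC = 118 - 56x + 6x^2; the shutdown threshold is min AVC = $20 (at x = 7).
With P = $158 above the shutdown price, P = MC gives x = 10.
At P = $3 < min AVC = $20, price no longer covers variable cost at any output, so the firm shuts down: x = 0.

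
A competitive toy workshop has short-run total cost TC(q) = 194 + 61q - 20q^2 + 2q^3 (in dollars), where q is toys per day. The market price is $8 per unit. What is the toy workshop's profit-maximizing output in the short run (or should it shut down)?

Shut down

Variable cost is VC = 61q - 20q^2 + 2q^3, so AVC = VC/q = 61 - 20q + 2q^2 and MC = dTC/dq = 61 - 40q + 6q^2.
AVC hits its minimum where MC = AVC, at q = 5, giving min AVC = 61 - 20·5 + 2·5^2 = $11.
Since P = $8 < min AVC = $11, price fails to cover variable cost at any output.
The firm minimizes its loss by shutting down and losing only its fixed cost of $194.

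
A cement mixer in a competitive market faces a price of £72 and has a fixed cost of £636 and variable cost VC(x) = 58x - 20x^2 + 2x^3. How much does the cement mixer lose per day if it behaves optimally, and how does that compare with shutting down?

Profit = -£244 at x = 7

AVC = 58 - 20x + 2x^2 has its minimum £8 at x = 5; price £72 clears that bar, so the firm operates.
With MC = 58 - 40x + 6x^2, P = MC on the upward-sloping part at x* = 7.
TR = 72·7 = 504. TC = 636 + 112 = 748. Profit = 504 − 748 = -£244.
That loss of £244 beats the £636 the firm would lose by shutting down; producing recovers £392 of fixed cost.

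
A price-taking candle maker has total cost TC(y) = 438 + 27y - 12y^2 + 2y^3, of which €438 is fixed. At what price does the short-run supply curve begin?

Short-run supply begins at min AVC. From VC = 27y - 12y^2 + 2y^3, AVC = 27 - 12y + 2y^2.
At the minimum of AVC, MC = AVC. MC = 27 - 24y + 6y^2; setting MC = AVC gives 4y^2 - 12y = 0, so y = 3. min AVC = 9.
So the shutdown price is €9.

€9 per unit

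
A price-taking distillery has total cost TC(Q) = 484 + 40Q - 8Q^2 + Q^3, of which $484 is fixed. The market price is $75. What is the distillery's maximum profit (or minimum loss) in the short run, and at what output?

AVC = 40 - 8Q + Q^2 has its minimum $24 at Q = 4; price $75 clears that bar, so the firm operates.
With MC = 40 - 16Q + 3Q^2, P = MC on the upward-sloping part at Q* = 7.
TR = 75·7 = 525. TC = 484 + 231 = 715. Profit = 525 − 715 = -$190.
Shutting down would mean losing the fixed cost of $484, so operating at a loss of $190 is better by $294.

Profit = -$190 at Q = 7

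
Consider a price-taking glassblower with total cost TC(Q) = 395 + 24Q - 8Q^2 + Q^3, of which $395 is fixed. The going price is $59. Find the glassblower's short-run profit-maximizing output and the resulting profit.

AVC = 24 - 8Q + Q^2; min AVC = $8 at Q = 4. Since P = $59 ≥ min AVC, the firm produces.
With MC = 24 - 16Q + 3Q^2, P = MC on the upward-sloping part at Q* = 7.
TR = 59·7 = 413. TC = 395 + 119 = 514. Profit = 413 − 514 = -$101.
Shutting down would mean losing the fixed cost of $395, so operating at a loss of $101 is better by $294.

Profit = -$101 at Q = 7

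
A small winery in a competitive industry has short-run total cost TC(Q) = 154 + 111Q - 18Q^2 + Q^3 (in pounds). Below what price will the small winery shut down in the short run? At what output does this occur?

£30 per unit, at Q = 9

Short-run supply begins at min AVC. From VC = 111Q - 18Q^2 + Q^3, AVC = 111 - 18Q + Q^2.
At the minimum of AVC, MC = AVC. MC = 111 - 36Q + 3Q^2; setting MC = AVC gives 2Q^2 - 18Q = 0, so Q = 9. min AVC = 30.
So the shutdown price is £30.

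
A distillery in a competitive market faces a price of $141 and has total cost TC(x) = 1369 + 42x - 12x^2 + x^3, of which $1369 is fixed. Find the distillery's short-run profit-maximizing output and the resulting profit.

AVC = 42 - 12x + x^2 has its minimum $6 at x = 6; price $141 clears that bar, so the firm operates.
With MC = 42 - 24x + 3x^2, P = MC on the upward-sloping part at x* = 11.
TR = 141·11 = 1551. TC = 1369 + 341 = 1710. Profit = 1551 − 1710 = -$159.
Shutting down would mean losing the fixed cost of $1369, so operating at a loss of $159 is better by $1210.

Profit = -$159 at x = 11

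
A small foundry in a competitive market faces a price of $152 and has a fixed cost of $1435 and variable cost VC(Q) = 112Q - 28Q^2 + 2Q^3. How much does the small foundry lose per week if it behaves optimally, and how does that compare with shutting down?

AVC = 112 - 28Q + 2Q^2; min AVC = $14 at Q = 7. Since P = $152 ≥ min AVC, the firm produces.
With MC = 112 - 56Q + 6Q^2, P = MC on the upward-sloping part at Q* = 10.
TR = 152·10 = 1520. TC = 1435 + 320 = 1755. Profit = 1520 − 1755 = -$235.
Shutting down would mean losing the fixed cost of $1435, so operating at a loss of $235 is better by $1200.

Profit = -$235 at Q = 10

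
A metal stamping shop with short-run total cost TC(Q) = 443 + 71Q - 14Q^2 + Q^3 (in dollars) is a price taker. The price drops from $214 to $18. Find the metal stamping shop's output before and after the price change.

MC = 71 - 28Q + 3Q^2; the shutdown threshold is min AVC = $22 (at Q = 7).
At P = $214 ≥ min AVC, set P = MC on the rising branch: Q = 13.
At P = $18 < min AVC = $22, price no longer covers variable cost at any output, so the firm shuts down: Q = 0.

Output falls from 13 to 0 (the firm shuts down)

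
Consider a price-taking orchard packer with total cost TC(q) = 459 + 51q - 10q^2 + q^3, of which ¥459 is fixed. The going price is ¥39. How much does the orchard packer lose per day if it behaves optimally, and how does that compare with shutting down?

AVC = 51 - 10q + q^2 has its minimum ¥26 at q = 5; price ¥39 clears that bar, so the firm operates.
With MC = 51 - 20q + 3q^2, P = MC on the upward-sloping part at q* = 6.
TR = 39·6 = 234. TC = 459 + 162 = 621. Profit = 234 − 621 = -¥387.
By producing, the firm covers all variable cost plus ¥72 of fixed cost; shutting down would lose the full ¥459.

Profit = -¥387 at q = 6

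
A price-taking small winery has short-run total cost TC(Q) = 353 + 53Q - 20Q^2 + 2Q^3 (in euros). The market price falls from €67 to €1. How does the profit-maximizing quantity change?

AVC = 53 - 20Q + 2Q^2, minimized at Q = 5 where min AVC = €3. MC = 53 - 40Q + 6Q^2.
With P = €67 above the shutdown price, P = MC gives Q = 7.
At P = €1 < min AVC = €3, price no longer covers variable cost at any output, so the firm shuts down: Q = 0.

Output falls from 7 to 0 (the firm shuts down)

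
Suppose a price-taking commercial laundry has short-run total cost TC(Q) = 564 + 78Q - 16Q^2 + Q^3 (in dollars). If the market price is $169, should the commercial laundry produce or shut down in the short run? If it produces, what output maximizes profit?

Produce at Q = 13

From TC, MC = TC'(Q) = 78 - 32Q + 3Q^2 and AVC = VC/Q = 78 - 16Q + Q^2.
AVC hits its minimum where MC = AVC, at Q = 8, giving min AVC = 78 - 16·8 + 8^2 = $14.
P = $169 exceeds min AVC = $14, so the firm stays open.
P = MC gives -91 - 32Q + 3Q^2 = 0, with roots -7/3 and 13. Take the larger (rising MC): Q* = 13.
Check: AVC at Q = 13 is $39 ≤ P, so revenue covers variable cost.
Profit = P·Q − TC = 169·13 − 1071 = $1126.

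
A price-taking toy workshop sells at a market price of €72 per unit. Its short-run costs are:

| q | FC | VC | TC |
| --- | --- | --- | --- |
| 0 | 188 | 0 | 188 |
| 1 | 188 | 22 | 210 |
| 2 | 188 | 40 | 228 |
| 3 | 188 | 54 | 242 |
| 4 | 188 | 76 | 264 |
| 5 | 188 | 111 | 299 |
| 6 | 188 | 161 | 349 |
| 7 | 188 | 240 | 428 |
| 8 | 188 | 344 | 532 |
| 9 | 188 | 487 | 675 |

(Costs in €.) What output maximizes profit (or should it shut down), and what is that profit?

Profit at each row (π = 72q − TC): q=0: -188; q=1: -138; q=2: -84; q=3: -26; q=4: 24; q=5: 61; q=6: 83; q=7: 76; q=8: 44; q=9: -27.
Profit is maximized at q = 6. AVC there is 161/6 = €26.83 ≤ P, so producing beats shutting down (which would give -€188).

q = 6; profit = €83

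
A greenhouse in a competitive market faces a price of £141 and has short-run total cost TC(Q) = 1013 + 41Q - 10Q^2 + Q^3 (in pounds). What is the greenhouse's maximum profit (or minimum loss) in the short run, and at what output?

Profit = -£13 at Q = 10

AVC = 41 - 10Q + Q^2; min AVC = £16 at Q = 5. Since P = £141 ≥ min AVC, the firm produces.
With MC = 41 - 20Q + 3Q^2, P = MC on the upward-sloping part at Q* = 10.
TR = 141·10 = 1410. TC = 1013 + 410 = 1423. Profit = 1410 − 1423 = -£13.
That loss of £13 beats the £1013 the firm would lose by shutting down; producing recovers £1000 of fixed cost.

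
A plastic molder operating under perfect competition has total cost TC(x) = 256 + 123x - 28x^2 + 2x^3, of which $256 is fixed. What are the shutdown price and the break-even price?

Shutdown price = $25; break-even price = $59

AVC = 123 - 28x + 2x^2; minimized at x = 7, giving min AVC = $25. That is the shutdown price.
ATC = 256/x + 123 - 28x + 2x^2. Setting dATC/dx = −256/x^2 − 28 + 4x = 0 gives x = 8 (since 4·8^3 − 28·8^2 = 256).
min ATC = 256/8 + 123 − 28·8 + 2·8^2 = $59. That is the break-even price.
For $25 ≤ P < $59 the firm produces at a loss; below $25 it shuts down.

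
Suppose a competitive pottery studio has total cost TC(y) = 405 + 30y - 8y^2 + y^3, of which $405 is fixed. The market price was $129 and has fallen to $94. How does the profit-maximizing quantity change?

MC = 30 - 16y + 3y^2; the shutdown threshold is min AVC = $14 (at y = 4).
At P = $129 ≥ min AVC, set P = MC on the rising branch: y = 9.
At P = $94 ≥ min AVC, set P = MC: y = 8. The firm stays open but cuts output.

Output falls from 9 to 8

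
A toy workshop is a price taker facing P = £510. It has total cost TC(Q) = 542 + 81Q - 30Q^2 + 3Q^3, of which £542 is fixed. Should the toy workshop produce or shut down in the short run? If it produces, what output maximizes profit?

Produce at Q = 11

Strip out fixed cost: VC = 81Q - 30Q^2 + 3Q^3. Then AVC = 81 - 30Q + 3Q^2 and MC = 81 - 60Q + 9Q^2.
AVC hits its minimum where MC = AVC, at Q = 5, giving min AVC = 81 - 30·5 + 3·5^2 = £6.
P = £510 exceeds min AVC = £6, so the firm stays open.
Solving P = MC: -429 - 60Q + 9Q^2 = 0 ⇒ Q = -13/3 or 11. On the upward-sloping branch, Q* = 11.
Check: AVC at Q = 11 is £114 ≤ P, so revenue covers variable cost.
Profit = P·Q − TC = 510·11 − 1796 = £3814.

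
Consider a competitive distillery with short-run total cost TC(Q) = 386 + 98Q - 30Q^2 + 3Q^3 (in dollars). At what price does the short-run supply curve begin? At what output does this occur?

The shutdown price is the minimum of AVC. VC = 98Q - 30Q^2 + 3Q^3, so AVC = 98 - 30Q + 3Q^2.
dAVC/dQ = -30 + 6Q = 0 gives Q = 5. min AVC = 98 - 30·5 + 3·5^2 = 23.
For P < $23 the firm produces nothing.

$23 per unit, at Q = 5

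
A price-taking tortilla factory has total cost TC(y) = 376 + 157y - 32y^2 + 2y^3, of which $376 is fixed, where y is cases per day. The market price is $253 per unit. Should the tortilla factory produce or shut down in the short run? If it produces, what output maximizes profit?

Produce at y = 12

Variable cost is VC = 157y - 32y^2 + 2y^3, so AVC = VC/y = 157 - 32y + 2y^2 and MC = dTC/dy = 157 - 64y + 6y^2.
AVC hits its minimum where MC = AVC, at y = 8, giving min AVC = 157 - 32·8 + 2·8^2 = $29.
Because $253 ≥ $29, revenue can cover variable cost; the firm operates.
Set P = MC: 253 = 157 - 64y + 6y^2 → -96 - 64y + 6y^2 = 0. The roots are y = -4/3 and y = 12; the profit-maximizing output is on the rising part of MC, so y* = 12.
Check: AVC at y = 12 is $61 ≤ P, so revenue covers variable cost.
Profit = P·y − TC = 253·12 − 1108 = $1928.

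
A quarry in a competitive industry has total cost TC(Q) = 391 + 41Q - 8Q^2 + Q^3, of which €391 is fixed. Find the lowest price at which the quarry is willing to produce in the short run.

€25 per unit

Short-run supply begins at min AVC. From VC = 41Q - 8Q^2 + Q^3, AVC = 41 - 8Q + Q^2.
dAVC/dQ = -8 + 2Q = 0 gives Q = 4. min AVC = 41 - 8·4 + 4^2 = 25.
So the shutdown price is €25.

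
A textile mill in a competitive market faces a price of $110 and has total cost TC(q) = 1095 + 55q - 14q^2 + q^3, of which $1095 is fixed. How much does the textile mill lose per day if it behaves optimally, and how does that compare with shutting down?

AVC = 55 - 14q + q^2; min AVC = $6 at q = 7. Since P = $110 ≥ min AVC, the firm produces.
With MC = 55 - 28q + 3q^2, P = MC on the upward-sloping part at q* = 11.
TR = 110·11 = 1210. TC = 1095 + 242 = 1337. Profit = 1210 − 1337 = -$127.
Shutting down would mean losing the fixed cost of $1095, so operating at a loss of $127 is better by $968.

Profit = -$127 at q = 11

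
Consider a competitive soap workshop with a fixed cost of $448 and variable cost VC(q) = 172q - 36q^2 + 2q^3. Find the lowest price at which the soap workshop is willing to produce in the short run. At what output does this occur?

Short-run supply begins at min AVC. From VC = 172q - 36q^2 + 2q^3, AVC = 172 - 36q + 2q^2.
dAVC/dq = -36 + 4q = 0 gives q = 9. min AVC = 172 - 36·9 + 2·9^2 = 10.
So the shutdown price is $10.

$10 per unit, at q = 9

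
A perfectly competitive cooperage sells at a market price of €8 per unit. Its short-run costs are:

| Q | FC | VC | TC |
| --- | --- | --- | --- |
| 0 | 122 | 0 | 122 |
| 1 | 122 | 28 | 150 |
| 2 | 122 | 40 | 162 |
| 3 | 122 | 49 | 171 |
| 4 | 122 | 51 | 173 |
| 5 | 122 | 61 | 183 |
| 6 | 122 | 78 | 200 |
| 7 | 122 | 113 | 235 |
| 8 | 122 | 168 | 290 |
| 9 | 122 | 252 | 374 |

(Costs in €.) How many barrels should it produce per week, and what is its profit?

Q = 0 (shut down); profit = -€122

Compute π = P·Q − TC at each output: Q=0: -122; Q=1: -142; Q=2: -146; Q=3: -147; Q=4: -141; Q=5: -143; Q=6: -152; Q=7: -179; Q=8: -226; Q=9: -302.
Profit is highest at Q = 0. Equivalently, the lowest AVC in the table is 61/5 ≈ €12.20 at Q = 5, and P = €8 falls below it — price never covers variable cost, so the firm shuts down and loses only its fixed cost.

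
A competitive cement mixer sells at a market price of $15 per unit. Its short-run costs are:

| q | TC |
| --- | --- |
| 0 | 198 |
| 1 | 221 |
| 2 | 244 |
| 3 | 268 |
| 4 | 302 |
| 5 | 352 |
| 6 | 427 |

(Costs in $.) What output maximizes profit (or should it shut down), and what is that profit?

Compute π = P·q − TC at each output: q=0: -198; q=1: -206; q=2: -214; q=3: -223; q=4: -242; q=5: -277; q=6: -337.
Profit is highest at q = 0. Equivalently, the lowest AVC in the table is 23/1 ≈ $23 at q = 1, and P = $15 falls below it — price never covers variable cost, so the firm shuts down and loses only its fixed cost.

q = 0 (shut down); profit = -$198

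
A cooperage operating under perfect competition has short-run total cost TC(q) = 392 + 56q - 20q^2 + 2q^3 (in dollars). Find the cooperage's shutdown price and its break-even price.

Shutdown price = $6; break-even price = $70

Shutdown price = min AVC. AVC = 56 - 20q + 2q^2, with vertex at q = 5 and minimum $6.
ATC = 392/q + 56 - 20q + 2q^2. Setting dATC/dq = −392/q^2 − 20 + 4q = 0 gives q = 7 (since 4·7^3 − 20·7^2 = 392).
min ATC = 392/7 + 56 − 20·7 + 2·7^2 = $70. That is the break-even price.
For $6 ≤ P < $70 the firm produces at a loss; below $6 it shuts down.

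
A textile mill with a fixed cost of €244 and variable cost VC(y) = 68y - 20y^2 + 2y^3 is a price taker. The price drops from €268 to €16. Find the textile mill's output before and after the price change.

Output falls from 10 to 0 (the firm shuts down)

MC = 68 - 40y + 6y^2; the shutdown threshold is min AVC = €18 (at y = 5).
With P = €268 above the shutdown price, P = MC gives y = 10.
At P = €16 < min AVC = €18, price no longer covers variable cost at any output, so the firm shuts down: y = 0.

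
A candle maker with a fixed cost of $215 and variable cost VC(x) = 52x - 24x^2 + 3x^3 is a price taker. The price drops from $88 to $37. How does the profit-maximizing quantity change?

Output falls from 6 to 5

AVC = 52 - 24x + 3x^2, minimized at x = 4 where min AVC = $4. MC = 52 - 48x + 9x^2.
With P = $88 above the shutdown price, P = MC gives x = 6.
At P = $37 ≥ min AVC, set P = MC: x = 5. The firm stays open but cuts output.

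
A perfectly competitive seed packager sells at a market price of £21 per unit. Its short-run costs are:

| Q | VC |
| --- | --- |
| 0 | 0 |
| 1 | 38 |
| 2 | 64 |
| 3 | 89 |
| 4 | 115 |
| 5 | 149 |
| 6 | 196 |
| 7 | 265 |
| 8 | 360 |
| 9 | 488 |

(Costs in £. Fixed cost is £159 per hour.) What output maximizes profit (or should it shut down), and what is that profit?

Q = 0 (shut down); profit = -£159

Compute π = P·Q − TC at each output: Q=0: -159; Q=1: -176; Q=2: -181; Q=3: -185; Q=4: -190; Q=5: -203; Q=6: -229; Q=7: -277; Q=8: -351; Q=9: -458.
Profit is highest at Q = 0. Equivalently, the lowest AVC in the table is 115/4 ≈ £28.75 at Q = 4, and P = £21 falls below it — price never covers variable cost, so the firm shuts down and loses only its fixed cost.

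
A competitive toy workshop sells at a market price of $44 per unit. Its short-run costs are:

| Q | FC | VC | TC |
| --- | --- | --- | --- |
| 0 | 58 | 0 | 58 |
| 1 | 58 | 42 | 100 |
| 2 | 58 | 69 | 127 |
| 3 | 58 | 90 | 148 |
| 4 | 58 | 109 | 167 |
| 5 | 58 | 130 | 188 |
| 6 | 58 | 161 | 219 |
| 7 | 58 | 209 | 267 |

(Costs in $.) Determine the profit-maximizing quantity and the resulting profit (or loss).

Compute π = P·Q − TC at each output: Q=0: -58; Q=1: -56; Q=2: -39; Q=3: -16; Q=4: 9; Q=5: 32; Q=6: 45; Q=7: 41.
Profit is maximized at Q = 6. AVC there is 161/6 = $26.83 ≤ P, so producing beats shutting down (which would give -$58).

Q = 6; profit = $45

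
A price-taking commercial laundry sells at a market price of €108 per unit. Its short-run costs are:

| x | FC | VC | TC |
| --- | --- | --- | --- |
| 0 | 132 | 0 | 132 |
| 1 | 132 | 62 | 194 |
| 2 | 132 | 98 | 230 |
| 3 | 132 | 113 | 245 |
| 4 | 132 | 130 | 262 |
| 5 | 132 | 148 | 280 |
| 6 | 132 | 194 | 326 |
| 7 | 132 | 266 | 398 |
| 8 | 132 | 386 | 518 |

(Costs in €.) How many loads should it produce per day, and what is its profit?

Compute π = P·x − TC at each output: x=0: -132; x=1: -86; x=2: -14; x=3: 79; x=4: 170; x=5: 260; x=6: 322; x=7: 358; x=8: 346.
Profit is maximized at x = 7. AVC there is 266/7 = €38 ≤ P, so producing beats shutting down (which would give -€132).

x = 7; profit = €358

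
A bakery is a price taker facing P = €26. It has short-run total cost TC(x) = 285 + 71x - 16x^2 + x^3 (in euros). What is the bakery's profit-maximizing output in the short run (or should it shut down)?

Variable cost is VC = 71x - 16x^2 + x^3, so AVC = VC/x = 71 - 16x + x^2 and MC = dTC/dx = 71 - 32x + 3x^2.
The AVC parabola has its vertex at x = 16/2 = 8, where AVC = 71 - 16·8 + 8^2 = €7.
Because €26 ≥ €7, revenue can cover variable cost; the firm operates.
Solving P = MC: 45 - 32x + 3x^2 = 0 ⇒ x = 5/3 or 9. On the upward-sloping branch, x* = 9.
Check: AVC at x = 9 is €8 ≤ P, so revenue covers variable cost.
Profit = P·x − TC = 26·9 − 357 = -€123, a loss, but smaller than the €285 fixed cost the firm would lose by shutting down.

Produce at x = 9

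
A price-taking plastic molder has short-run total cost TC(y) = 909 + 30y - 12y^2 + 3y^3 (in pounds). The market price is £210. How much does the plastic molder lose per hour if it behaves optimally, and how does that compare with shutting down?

AVC = 30 - 12y + 3y^2 has its minimum £18 at y = 2; price £210 clears that bar, so the firm operates.
MC = 30 - 24y + 9y^2. Setting P = MC and taking the root on the rising branch gives y* = 6.
TR = 210·6 = 1260. TC = 909 + 396 = 1305. Profit = 1260 − 1305 = -£45.
That loss of £45 beats the £909 the firm would lose by shutting down; producing recovers £864 of fixed cost.

Profit = -£45 at y = 6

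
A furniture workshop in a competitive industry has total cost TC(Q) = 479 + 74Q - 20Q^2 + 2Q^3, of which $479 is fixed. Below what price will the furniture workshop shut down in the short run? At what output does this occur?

$24 per unit, at Q = 5

Short-run supply begins at min AVC. From VC = 74Q - 20Q^2 + 2Q^3, AVC = 74 - 20Q + 2Q^2.
At the minimum of AVC, MC = AVC. MC = 74 - 40Q + 6Q^2; setting MC = AVC gives 4Q^2 - 20Q = 0, so Q = 5. min AVC = 24.
So the shutdown price is $24.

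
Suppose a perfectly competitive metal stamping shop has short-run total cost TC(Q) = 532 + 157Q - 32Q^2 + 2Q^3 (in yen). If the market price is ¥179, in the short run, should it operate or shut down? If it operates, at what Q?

Produce at Q = 11

Strip out fixed cost: VC = 157Q - 32Q^2 + 2Q^3. Then AVC = 157 - 32Q + 2Q^2 and MC = 157 - 64Q + 6Q^2.
The AVC parabola has its vertex at Q = 32/4 = 8, where AVC = 157 - 32·8 + 2·8^2 = ¥29.
P = ¥179 exceeds min AVC = ¥29, so the firm stays open.
Solving P = MC: -22 - 64Q + 6Q^2 = 0 ⇒ Q = -1/3 or 11. On the upward-sloping branch, Q* = 11.
Check: AVC at Q = 11 is ¥47 ≤ P, so revenue covers variable cost.
Profit = P·Q − TC = 179·11 − 1049 = ¥920.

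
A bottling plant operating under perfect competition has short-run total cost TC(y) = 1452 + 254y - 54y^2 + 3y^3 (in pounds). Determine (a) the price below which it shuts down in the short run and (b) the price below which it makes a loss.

Shutdown price = £11; break-even price = £155

AVC = 254 - 54y + 3y^2; minimized at y = 9, giving min AVC = £11. That is the shutdown price.
ATC = 1452/y + 254 - 54y + 3y^2. Setting dATC/dy = −1452/y^2 − 54 + 6y = 0 gives y = 11 (since 6·11^3 − 54·11^2 = 1452).
min ATC = 1452/11 + 254 − 54·11 + 3·11^2 = £155. That is the break-even price.
For £11 ≤ P < £155 the firm produces at a loss; below £11 it shuts down.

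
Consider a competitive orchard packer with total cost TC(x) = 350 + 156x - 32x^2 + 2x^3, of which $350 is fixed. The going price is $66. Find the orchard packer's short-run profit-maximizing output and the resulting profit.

AVC = 156 - 32x + 2x^2 has its minimum $28 at x = 8; price $66 clears that bar, so the firm operates.
MC = 156 - 64x + 6x^2. Setting P = MC and taking the root on the rising branch gives x* = 9.
TR = 66·9 = 594. TC = 350 + 270 = 620. Profit = 594 − 620 = -$26.
That loss of $26 beats the $350 the firm would lose by shutting down; producing recovers $324 of fixed cost.

Profit = -$26 at x = 9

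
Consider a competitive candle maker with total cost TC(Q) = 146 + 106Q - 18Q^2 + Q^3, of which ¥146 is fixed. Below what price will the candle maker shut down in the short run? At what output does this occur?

The firm shuts down when price falls below the minimum of average variable cost. AVC = VC/Q = 106 - 18Q + Q^2.
dAVC/dQ = -18 + 2Q = 0 gives Q = 9. min AVC = 106 - 18·9 + 9^2 = 25.
The firm shuts down for any P below ¥25.

¥25 per unit, at Q = 9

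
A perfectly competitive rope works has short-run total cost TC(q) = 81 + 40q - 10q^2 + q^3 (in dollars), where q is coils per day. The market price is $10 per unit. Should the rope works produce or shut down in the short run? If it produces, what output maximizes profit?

Shut down

Variable cost is VC = 40q - 10q^2 + q^3, so AVC = VC/q = 40 - 10q + q^2 and MC = dTC/dq = 40 - 20q + 3q^2.
AVC hits its minimum where MC = AVC, at q = 5, giving min AVC = 40 - 10·5 + 5^2 = $15.
P = $10 lies below min AVC = $15; no output level covers variable cost.
Shutting down limits the loss to fixed cost, $81.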